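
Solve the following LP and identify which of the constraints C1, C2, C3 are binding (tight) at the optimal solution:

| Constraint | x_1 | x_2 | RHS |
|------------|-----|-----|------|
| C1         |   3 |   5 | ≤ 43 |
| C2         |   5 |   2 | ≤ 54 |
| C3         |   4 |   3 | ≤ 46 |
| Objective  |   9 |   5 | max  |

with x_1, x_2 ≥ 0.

At x_1 = 10, x_2 = 2, compute slack b - a·x for each constraint:
  C1: 43 − 40 = 3  (slack)
  C2: 54 − 54 = 0  (binding)
  C3: 46 − 46 = 0  (binding)

Optimal: x_1 = 10, x_2 = 2
Binding: C2, C3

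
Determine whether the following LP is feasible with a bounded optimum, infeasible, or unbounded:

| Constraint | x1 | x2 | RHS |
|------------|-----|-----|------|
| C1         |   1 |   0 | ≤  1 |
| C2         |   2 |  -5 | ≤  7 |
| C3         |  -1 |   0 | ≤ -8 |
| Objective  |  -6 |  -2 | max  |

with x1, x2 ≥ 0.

Infeasible (no feasible solution exists)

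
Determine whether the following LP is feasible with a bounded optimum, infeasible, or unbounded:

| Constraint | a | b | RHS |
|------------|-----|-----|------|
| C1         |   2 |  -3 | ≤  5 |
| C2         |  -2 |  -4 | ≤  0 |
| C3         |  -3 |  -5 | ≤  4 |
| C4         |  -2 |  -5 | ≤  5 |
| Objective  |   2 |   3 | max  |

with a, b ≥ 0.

Unbounded (objective can increase without bound)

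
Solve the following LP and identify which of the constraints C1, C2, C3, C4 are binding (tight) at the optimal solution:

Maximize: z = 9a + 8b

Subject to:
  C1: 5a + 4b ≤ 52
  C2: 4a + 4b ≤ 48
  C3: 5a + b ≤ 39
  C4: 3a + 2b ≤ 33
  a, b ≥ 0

At a = 4, b = 8, compute slack b - a·x for each constraint:
  C1: 52 − 52 = 0  (binding)
  C2: 48 − 48 = 0  (binding)
  C3: 39 − 28 = 11  (slack)
  C4: 33 − 28 = 5  (slack)

Optimal: a = 4, b = 8
Binding: C1, C2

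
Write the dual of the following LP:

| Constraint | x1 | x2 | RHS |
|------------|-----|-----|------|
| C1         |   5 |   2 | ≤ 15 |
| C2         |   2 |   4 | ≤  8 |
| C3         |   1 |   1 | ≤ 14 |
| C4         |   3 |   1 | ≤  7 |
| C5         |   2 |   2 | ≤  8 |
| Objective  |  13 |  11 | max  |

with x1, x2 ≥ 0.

Primal max cᵀx s.t. Ax ≤ b, x ≥ 0  →  Dual min bᵀy s.t. Aᵀy ≥ c, y ≥ 0.

Minimize: z = 15y1 + 8y2 + 14y3 + 7y4 + 8y5

Subject to:
  5y1 + 2y2 + y3 + 3y4 + 2y5 ≥ 13
  2y1 + 4y2 + y3 + y4 + 2y5 ≥ 11
  y1, y2, y3, y4, y5 ≥ 0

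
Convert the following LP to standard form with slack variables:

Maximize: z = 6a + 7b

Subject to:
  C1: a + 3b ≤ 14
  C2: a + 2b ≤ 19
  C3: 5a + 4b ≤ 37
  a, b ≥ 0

max z = 6a + 7b

s.t.
  a + 3b + s1 = 14
  a + 2b + s2 = 19
  5a + 4b + s3 = 37
  a, b, s1, s2, s3 ≥ 0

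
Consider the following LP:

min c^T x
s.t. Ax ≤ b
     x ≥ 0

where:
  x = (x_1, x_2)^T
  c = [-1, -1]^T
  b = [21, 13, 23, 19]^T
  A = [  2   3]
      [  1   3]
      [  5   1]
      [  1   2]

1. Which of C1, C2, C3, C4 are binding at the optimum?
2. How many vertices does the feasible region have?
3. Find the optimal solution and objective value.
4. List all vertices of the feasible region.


1. C2, C3
2. 4
3. x_1 = 4, x_2 = 3, z = -7
4. (0, 0), (4.6, 0), (4, 3), (0, 4.333)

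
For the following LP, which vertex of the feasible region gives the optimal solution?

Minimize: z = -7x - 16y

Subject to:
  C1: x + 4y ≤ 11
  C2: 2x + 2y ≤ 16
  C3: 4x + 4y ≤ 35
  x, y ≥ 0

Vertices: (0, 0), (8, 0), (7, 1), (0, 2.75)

Evaluate the objective at each vertex of the feasible region:
  z(0, 0) = 0
  z(8, 0) = -56
  z(7, 1) = -65  ←
  z(0, 2.75) = -44
The minimum is at x = 7, y = 1.

(7, 1)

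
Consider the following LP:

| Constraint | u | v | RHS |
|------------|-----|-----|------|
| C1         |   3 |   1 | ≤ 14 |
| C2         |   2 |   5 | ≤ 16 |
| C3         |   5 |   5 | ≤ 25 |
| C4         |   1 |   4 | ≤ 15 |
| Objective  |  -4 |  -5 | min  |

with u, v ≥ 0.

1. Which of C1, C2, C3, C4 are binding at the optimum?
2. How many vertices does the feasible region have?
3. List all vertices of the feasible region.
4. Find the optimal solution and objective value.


1. C2, C3
2. 5
3. (0, 0), (4.667, 0), (4.5, 0.5), (3, 2), (0, 3.2)
4. u = 3, v = 2, z = -22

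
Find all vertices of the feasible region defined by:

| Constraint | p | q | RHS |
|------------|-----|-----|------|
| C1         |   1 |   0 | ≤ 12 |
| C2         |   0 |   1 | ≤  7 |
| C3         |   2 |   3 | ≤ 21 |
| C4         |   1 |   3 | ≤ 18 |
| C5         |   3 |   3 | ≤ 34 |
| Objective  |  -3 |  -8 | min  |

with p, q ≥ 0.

(0, 0), (10.5, 0), (3, 5), (0, 6)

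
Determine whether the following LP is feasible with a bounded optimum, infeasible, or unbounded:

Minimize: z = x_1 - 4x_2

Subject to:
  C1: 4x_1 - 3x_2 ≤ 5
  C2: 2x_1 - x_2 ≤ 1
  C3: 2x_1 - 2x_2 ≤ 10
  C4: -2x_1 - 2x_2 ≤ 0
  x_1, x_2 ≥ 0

Unbounded (objective can decrease without bound)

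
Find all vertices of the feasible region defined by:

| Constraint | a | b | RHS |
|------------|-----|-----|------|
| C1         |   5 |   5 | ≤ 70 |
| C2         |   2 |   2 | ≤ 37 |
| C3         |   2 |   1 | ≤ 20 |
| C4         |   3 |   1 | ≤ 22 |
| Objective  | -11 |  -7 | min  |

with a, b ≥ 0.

(0, 0), (7.333, 0), (4, 10), (0, 14)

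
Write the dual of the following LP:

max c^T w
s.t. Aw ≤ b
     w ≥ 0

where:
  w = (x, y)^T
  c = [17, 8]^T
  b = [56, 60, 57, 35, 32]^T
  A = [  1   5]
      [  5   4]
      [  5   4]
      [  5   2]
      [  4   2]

Primal max cᵀx s.t. Ax ≤ b, x ≥ 0  →  Dual min bᵀy s.t. Aᵀy ≥ c, y ≥ 0.

Minimize: z = 56y1 + 60y2 + 57y3 + 35y4 + 32y5

Subject to:
  y1 + 5y2 + 5y3 + 5y4 + 4y5 ≥ 17
  5y1 + 4y2 + 4y3 + 2y4 + 2y5 ≥ 8
  y1, y2, y3, y4, y5 ≥ 0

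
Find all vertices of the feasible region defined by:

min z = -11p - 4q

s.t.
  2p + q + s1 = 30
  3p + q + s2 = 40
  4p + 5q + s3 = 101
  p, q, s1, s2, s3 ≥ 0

(0, 0), (13.33, 0), (10, 10), (8.167, 13.67), (0, 20.2)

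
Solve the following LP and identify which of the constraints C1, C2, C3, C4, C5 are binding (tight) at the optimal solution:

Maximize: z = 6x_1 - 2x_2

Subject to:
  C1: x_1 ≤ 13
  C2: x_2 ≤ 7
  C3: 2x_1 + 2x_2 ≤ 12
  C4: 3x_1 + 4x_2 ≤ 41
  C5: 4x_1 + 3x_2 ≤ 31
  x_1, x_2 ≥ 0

At x_1 = 6, x_2 = 0, compute slack b - a·x for each constraint:
  C1: 13 − 6 = 7  (slack)
  C2: 7 − 0 = 7  (slack)
  C3: 12 − 12 = 0  (binding)
  C4: 41 − 18 = 23  (slack)
  C5: 31 − 24 = 7  (slack)

Optimal: x_1 = 6, x_2 = 0
Binding: C3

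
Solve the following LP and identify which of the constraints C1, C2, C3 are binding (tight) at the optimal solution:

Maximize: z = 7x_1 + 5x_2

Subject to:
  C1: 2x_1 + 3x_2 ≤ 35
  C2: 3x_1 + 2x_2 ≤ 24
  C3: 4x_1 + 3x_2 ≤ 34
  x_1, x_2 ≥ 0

At x_1 = 4, x_2 = 6, compute slack b - a·x for each constraint:
  C1: 35 − 26 = 9  (slack)
  C2: 24 − 24 = 0  (binding)
  C3: 34 − 34 = 0  (binding)

Optimal: x_1 = 4, x_2 = 6
Binding: C2, C3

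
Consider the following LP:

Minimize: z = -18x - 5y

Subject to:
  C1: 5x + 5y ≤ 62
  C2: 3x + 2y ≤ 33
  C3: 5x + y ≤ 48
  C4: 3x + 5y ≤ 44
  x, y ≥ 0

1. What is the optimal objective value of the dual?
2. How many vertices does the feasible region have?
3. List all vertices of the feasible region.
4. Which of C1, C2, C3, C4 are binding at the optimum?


1. -177
2. 5
3. (0, 0), (9.6, 0), (9, 3), (8.556, 3.667), (0, 8.8)
4. C2, C3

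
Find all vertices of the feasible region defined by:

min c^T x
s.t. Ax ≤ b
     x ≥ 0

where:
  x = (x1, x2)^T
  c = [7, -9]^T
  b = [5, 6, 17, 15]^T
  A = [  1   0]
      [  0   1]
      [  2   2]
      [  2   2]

(0, 0), (5, 0), (5, 2.5), (1.5, 6), (0, 6)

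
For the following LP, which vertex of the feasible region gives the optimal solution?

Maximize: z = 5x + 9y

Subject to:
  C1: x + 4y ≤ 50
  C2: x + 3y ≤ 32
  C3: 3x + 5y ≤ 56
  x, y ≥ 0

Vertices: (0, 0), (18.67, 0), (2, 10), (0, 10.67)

Evaluate the objective at each vertex of the feasible region:
  z(0, 0) = 0
  z(18.67, 0) = 93.33
  z(2, 10) = 100  ←
  z(0, 10.67) = 96
The maximum is at x = 2, y = 10.

(2, 10)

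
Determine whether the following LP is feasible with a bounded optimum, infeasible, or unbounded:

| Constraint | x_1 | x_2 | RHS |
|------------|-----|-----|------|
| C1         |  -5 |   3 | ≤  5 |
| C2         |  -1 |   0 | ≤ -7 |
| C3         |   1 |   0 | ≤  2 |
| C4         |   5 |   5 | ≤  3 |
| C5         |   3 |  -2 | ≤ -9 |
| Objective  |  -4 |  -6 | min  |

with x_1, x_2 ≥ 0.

Infeasible (no feasible solution exists)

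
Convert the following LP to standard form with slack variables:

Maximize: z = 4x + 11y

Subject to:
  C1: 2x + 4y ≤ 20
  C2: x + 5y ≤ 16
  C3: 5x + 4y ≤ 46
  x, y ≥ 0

max z = 4x + 11y

s.t.
  2x + 4y + s1 = 20
  x + 5y + s2 = 16
  5x + 4y + s3 = 46
  x, y, s1, s2, s3 ≥ 0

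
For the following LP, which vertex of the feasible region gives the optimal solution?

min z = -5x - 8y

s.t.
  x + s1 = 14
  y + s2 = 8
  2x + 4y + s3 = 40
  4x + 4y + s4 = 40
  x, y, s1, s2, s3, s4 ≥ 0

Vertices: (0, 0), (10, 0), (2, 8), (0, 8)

Evaluate the objective at each vertex of the feasible region:
  z(0, 0) = 0
  z(10, 0) = -50
  z(2, 8) = -74  ←
  z(0, 8) = -64
The minimum is at x = 2, y = 8.

(2, 8)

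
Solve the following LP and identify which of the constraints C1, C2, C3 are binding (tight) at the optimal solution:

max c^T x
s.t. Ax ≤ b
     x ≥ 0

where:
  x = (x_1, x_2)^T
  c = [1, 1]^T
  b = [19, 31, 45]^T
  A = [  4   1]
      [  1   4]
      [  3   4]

At x_1 = 3, x_2 = 7, compute slack b - a·x for each constraint:
  C1: 19 − 19 = 0  (binding)
  C2: 31 − 31 = 0  (binding)
  C3: 45 − 37 = 8  (slack)

Optimal: x_1 = 3, x_2 = 7
Binding: C1, C2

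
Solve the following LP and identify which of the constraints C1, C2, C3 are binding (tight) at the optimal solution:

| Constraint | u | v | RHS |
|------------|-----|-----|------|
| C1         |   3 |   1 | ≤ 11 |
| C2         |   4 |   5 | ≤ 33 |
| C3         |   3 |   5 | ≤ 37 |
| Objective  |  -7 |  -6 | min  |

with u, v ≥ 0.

At u = 2, v = 5, compute slack b - a·x for each constraint:
  C1: 11 − 11 = 0  (binding)
  C2: 33 − 33 = 0  (binding)
  C3: 37 − 31 = 6  (slack)

Optimal: u = 2, v = 5
Binding: C1, C2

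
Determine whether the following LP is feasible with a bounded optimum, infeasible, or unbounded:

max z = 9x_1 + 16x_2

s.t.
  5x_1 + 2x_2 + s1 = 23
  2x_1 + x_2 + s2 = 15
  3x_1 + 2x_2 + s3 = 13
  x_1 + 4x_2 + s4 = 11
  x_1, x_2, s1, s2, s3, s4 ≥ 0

Feasible with a bounded optimal solution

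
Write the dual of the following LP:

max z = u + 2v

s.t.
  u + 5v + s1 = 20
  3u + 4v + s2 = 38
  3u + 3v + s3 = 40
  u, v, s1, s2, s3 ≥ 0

Primal max cᵀx s.t. Ax ≤ b, x ≥ 0  →  Dual min bᵀy s.t. Aᵀy ≥ c, y ≥ 0.

Minimize: z = 20y1 + 38y2 + 40y3

Subject to:
  y1 + 3y2 + 3y3 ≥ 1
  5y1 + 4y2 + 3y3 ≥ 2
  y1, y2, y3 ≥ 0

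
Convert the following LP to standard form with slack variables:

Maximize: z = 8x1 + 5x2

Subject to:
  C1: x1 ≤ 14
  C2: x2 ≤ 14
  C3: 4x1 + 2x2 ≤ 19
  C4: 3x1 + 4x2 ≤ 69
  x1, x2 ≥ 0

max z = 8x1 + 5x2

s.t.
  x1 + s1 = 14
  x2 + s2 = 14
  4x1 + 2x2 + s3 = 19
  3x1 + 4x2 + s4 = 69
  x1, x2, s1, s2, s3, s4 ≥ 0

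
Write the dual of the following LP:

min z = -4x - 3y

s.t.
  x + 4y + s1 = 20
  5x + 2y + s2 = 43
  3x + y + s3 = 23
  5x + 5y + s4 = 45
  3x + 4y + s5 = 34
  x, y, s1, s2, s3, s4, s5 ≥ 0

Primal min cᵀx s.t. Ax ≤ b, x ≥ 0  →  Dual max −bᵀy s.t. Aᵀy ≥ −c, y ≥ 0.

Maximize: z = -20y1 - 43y2 - 23y3 - 45y4 - 34y5

Subject to:
  y1 + 5y2 + 3y3 + 5y4 + 3y5 ≥ 4
  4y1 + 2y2 + y3 + 5y4 + 4y5 ≥ 3
  y1, y2, y3, y4, y5 ≥ 0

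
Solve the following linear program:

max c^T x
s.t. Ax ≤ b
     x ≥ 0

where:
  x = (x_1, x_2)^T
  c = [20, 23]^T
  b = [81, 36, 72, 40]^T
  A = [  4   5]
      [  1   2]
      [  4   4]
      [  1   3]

Evaluate the objective at each vertex of the feasible region:
  z(0, 0) = 0
  z(18, 0) = 360
  z(9, 9) = 387  ←
  z(6.143, 11.29) = 382.4
  z(0, 13.33) = 306.7
The maximum is at x_1 = 9, x_2 = 9.

x_1 = 9, x_2 = 9, z = 387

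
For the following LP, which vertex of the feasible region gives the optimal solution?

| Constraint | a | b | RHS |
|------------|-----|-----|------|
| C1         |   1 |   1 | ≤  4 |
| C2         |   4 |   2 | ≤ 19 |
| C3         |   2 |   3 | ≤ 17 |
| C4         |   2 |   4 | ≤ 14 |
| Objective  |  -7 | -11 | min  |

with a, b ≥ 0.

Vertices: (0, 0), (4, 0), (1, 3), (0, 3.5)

Evaluate the objective at each vertex of the feasible region:
  z(0, 0) = 0
  z(4, 0) = -28
  z(1, 3) = -40  ←
  z(0, 3.5) = -38.5
The minimum is at a = 1, b = 3.

(1, 3)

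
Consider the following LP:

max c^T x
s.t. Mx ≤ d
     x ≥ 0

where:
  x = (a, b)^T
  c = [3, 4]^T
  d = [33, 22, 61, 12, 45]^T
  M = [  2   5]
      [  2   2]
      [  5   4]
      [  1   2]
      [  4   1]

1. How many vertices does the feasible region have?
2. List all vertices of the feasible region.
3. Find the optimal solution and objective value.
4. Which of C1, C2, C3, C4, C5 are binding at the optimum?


1. 4
2. (0, 0), (11, 0), (10, 1), (0, 6)
3. a = 10, b = 1, z = 34
4. C2, C4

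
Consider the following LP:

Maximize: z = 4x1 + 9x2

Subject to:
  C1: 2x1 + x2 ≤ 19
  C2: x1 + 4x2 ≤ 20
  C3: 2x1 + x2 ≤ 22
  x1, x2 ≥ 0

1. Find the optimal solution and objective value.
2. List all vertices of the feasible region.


1. x1 = 8, x2 = 3, z = 59
2. (0, 0), (9.5, 0), (8, 3), (0, 5)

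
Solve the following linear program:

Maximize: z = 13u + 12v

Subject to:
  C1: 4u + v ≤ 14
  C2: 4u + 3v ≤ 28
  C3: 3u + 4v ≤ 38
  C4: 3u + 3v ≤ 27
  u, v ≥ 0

Evaluate the objective at each vertex of the feasible region:
  z(0, 0) = 0
  z(3.5, 0) = 45.5
  z(1.75, 7) = 106.8
  z(1, 8) = 109  ←
  z(0, 9) = 108
The maximum is at u = 1, v = 8.

u = 1, v = 8, z = 109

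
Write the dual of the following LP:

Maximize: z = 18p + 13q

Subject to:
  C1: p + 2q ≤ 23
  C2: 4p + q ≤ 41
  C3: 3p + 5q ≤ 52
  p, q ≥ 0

Primal max cᵀx s.t. Ax ≤ b, x ≥ 0  →  Dual min bᵀy s.t. Aᵀy ≥ c, y ≥ 0.

Minimize: z = 23y1 + 41y2 + 52y3

Subject to:
  y1 + 4y2 + 3y3 ≥ 18
  2y1 + y2 + 5y3 ≥ 13
  y1, y2, y3 ≥ 0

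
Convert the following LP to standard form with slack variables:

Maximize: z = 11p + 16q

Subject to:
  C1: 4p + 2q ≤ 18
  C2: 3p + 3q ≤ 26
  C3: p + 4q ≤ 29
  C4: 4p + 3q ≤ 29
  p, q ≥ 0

max z = 11p + 16q

s.t.
  4p + 2q + s1 = 18
  3p + 3q + s2 = 26
  p + 4q + s3 = 29
  4p + 3q + s4 = 29
  p, q, s1, s2, s3, s4 ≥ 0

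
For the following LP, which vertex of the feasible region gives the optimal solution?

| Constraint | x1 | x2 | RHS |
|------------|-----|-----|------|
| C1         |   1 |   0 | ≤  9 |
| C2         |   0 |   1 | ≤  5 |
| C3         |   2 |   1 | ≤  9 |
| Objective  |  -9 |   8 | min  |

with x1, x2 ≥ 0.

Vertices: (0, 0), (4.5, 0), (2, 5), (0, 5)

Evaluate the objective at each vertex of the feasible region:
  z(0, 0) = 0
  z(4.5, 0) = -40.5  ←
  z(2, 5) = 22
  z(0, 5) = 40
The minimum is at x1 = 4.5, x2 = 0.

(4.5, 0)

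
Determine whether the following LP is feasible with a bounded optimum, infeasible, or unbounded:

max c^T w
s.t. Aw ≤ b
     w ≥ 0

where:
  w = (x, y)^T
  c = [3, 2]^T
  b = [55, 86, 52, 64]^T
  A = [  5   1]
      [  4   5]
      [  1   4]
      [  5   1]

Feasible with a bounded optimal solution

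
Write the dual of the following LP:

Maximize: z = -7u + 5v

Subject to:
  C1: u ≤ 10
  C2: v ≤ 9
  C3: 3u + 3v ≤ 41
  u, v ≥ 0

Primal max cᵀx s.t. Ax ≤ b, x ≥ 0  →  Dual min bᵀy s.t. Aᵀy ≥ c, y ≥ 0.

Minimize: z = 10y1 + 9y2 + 41y3

Subject to:
  y1 + 3y3 ≥ -7
  y2 + 3y3 ≥ 5
  y1, y2, y3 ≥ 0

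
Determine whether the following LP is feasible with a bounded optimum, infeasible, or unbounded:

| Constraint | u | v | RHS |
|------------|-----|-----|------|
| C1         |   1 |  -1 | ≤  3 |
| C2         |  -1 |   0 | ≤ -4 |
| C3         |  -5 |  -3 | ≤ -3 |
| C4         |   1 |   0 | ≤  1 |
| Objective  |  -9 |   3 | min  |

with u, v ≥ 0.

Infeasible (no feasible solution exists)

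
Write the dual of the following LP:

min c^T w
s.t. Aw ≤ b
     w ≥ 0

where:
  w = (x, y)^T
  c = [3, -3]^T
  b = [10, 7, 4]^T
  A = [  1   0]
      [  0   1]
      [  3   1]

Primal min cᵀx s.t. Ax ≤ b, x ≥ 0  →  Dual max −bᵀy s.t. Aᵀy ≥ −c, y ≥ 0.

Maximize: z = -10y1 - 7y2 - 4y3

Subject to:
  y1 + 3y3 ≥ -3
  y2 + y3 ≥ 3
  y1, y2, y3 ≥ 0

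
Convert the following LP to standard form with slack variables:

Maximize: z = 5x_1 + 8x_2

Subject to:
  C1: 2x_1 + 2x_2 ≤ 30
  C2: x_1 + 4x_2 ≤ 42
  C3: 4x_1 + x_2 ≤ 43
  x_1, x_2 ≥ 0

max z = 5x_1 + 8x_2

s.t.
  2x_1 + 2x_2 + s1 = 30
  x_1 + 4x_2 + s2 = 42
  4x_1 + x_2 + s3 = 43
  x_1, x_2, s1, s2, s3 ≥ 0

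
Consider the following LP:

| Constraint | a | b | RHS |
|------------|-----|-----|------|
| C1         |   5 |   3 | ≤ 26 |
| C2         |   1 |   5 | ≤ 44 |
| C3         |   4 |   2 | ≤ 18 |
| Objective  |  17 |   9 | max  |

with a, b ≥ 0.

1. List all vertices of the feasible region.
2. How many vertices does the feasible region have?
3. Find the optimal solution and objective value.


1. (0, 0), (4.5, 0), (1, 7), (0, 8.667)
2. 4
3. a = 1, b = 7, z = 80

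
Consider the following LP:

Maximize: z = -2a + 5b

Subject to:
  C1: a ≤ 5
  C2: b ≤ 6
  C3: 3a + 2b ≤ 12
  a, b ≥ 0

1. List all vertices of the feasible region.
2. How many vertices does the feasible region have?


1. (0, 0), (4, 0), (0, 6)
2. 3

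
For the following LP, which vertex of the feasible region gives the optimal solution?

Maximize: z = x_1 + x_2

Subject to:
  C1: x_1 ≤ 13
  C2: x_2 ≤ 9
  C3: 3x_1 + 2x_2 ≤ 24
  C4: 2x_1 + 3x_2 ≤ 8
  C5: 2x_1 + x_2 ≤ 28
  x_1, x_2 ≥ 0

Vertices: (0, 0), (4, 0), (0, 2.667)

Evaluate the objective at each vertex of the feasible region:
  z(0, 0) = 0
  z(4, 0) = 4  ←
  z(0, 2.667) = 2.667
The maximum is at x_1 = 4, x_2 = 0.

(4, 0)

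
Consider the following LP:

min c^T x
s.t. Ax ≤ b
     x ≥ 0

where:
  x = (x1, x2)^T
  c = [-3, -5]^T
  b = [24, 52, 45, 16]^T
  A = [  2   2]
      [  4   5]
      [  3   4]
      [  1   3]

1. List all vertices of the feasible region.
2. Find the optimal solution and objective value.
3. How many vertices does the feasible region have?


1. (0, 0), (12, 0), (10, 2), (0, 5.333)
2. x1 = 10, x2 = 2, z = -40
3. 4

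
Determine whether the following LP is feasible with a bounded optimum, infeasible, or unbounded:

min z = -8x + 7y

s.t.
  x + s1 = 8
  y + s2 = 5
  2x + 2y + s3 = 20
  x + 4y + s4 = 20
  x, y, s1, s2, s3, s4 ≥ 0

Feasible with a bounded optimal solution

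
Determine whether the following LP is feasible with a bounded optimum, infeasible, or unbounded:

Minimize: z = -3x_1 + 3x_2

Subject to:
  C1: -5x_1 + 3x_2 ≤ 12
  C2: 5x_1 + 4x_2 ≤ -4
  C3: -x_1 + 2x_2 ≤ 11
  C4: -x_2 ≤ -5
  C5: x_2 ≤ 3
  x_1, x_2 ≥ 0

Infeasible (no feasible solution exists)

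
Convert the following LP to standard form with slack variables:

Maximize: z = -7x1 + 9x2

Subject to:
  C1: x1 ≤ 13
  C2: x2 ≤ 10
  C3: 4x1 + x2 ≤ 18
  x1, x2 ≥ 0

max z = -7x1 + 9x2

s.t.
  x1 + s1 = 13
  x2 + s2 = 10
  4x1 + x2 + s3 = 18
  x1, x2, s1, s2, s3 ≥ 0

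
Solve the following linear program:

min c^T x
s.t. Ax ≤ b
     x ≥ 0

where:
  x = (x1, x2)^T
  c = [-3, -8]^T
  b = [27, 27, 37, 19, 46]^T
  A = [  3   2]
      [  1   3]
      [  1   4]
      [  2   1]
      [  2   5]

Evaluate the objective at each vertex of the feasible region:
  z(0, 0) = 0
  z(9, 0) = -27
  z(3.909, 7.636) = -72.82
  z(3, 8) = -73  ←
  z(0, 9) = -72
The minimum is at x1 = 3, x2 = 8.

x1 = 3, x2 = 8, z = -73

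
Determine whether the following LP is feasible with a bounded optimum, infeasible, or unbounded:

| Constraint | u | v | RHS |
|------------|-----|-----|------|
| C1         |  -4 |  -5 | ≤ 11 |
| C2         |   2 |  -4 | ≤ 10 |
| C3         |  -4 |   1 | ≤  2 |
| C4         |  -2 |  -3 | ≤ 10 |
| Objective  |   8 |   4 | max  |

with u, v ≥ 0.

Unbounded (objective can increase without bound)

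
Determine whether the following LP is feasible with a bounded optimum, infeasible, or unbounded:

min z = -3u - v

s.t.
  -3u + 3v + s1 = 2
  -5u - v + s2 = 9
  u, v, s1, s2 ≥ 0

Unbounded (objective can decrease without bound)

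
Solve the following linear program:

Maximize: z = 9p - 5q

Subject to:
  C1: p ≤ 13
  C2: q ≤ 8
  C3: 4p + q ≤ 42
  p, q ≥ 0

Evaluate the objective at each vertex of the feasible region:
  z(0, 0) = 0
  z(10.5, 0) = 94.5  ←
  z(8.5, 8) = 36.5
  z(0, 8) = -40
The maximum is at p = 10.5, q = 0.

p = 10.5, q = 0, z = 94.5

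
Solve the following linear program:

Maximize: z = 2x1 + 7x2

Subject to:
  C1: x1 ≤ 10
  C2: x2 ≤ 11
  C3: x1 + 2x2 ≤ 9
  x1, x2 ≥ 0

Evaluate the objective at each vertex of the feasible region:
  z(0, 0) = 0
  z(9, 0) = 18
  z(0, 4.5) = 31.5  ←
The maximum is at x1 = 0, x2 = 4.5.

x1 = 0, x2 = 4.5, z = 31.5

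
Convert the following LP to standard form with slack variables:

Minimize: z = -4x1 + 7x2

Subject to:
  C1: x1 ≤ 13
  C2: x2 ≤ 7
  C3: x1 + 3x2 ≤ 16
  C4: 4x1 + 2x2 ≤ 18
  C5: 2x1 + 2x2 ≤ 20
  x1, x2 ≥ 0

min z = -4x1 + 7x2

s.t.
  x1 + s1 = 13
  x2 + s2 = 7
  x1 + 3x2 + s3 = 16
  4x1 + 2x2 + s4 = 18
  2x1 + 2x2 + s5 = 20
  x1, x2, s1, s2, s3, s4, s5 ≥ 0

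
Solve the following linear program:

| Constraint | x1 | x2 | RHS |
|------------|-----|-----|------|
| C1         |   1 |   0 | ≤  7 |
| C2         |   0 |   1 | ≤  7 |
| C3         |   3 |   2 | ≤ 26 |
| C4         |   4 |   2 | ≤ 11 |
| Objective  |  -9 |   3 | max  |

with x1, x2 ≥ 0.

Evaluate the objective at each vertex of the feasible region:
  z(0, 0) = 0
  z(2.75, 0) = -24.75
  z(0, 5.5) = 16.5  ←
The maximum is at x1 = 0, x2 = 5.5.

x1 = 0, x2 = 5.5, z = 16.5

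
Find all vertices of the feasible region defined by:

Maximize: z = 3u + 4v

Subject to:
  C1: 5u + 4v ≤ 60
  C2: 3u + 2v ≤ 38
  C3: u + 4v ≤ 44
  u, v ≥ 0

(0, 0), (12, 0), (4, 10), (0, 11)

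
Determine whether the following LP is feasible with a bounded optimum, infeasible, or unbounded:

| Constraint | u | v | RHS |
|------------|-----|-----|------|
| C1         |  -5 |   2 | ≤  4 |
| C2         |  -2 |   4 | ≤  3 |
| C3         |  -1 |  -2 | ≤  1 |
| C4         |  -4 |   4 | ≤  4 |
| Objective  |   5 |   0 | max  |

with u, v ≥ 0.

Unbounded (objective can increase without bound)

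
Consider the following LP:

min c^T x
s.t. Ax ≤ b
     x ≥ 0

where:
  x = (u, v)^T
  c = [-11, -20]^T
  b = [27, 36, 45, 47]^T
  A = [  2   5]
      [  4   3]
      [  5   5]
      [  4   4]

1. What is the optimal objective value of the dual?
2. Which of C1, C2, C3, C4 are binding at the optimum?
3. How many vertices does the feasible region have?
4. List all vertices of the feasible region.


1. -126
2. C1, C3
3. 4
4. (0, 0), (9, 0), (6, 3), (0, 5.4)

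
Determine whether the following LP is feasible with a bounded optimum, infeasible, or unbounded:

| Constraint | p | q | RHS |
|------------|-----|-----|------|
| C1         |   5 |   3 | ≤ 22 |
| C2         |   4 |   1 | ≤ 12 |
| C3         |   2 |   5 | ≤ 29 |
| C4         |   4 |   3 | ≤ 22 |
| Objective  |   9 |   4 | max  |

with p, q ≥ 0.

Feasible with a bounded optimal solution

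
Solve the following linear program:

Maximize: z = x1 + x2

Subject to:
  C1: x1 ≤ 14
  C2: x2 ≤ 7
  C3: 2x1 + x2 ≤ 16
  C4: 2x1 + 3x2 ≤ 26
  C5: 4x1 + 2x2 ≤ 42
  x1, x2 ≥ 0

Evaluate the objective at each vertex of the feasible region:
  z(0, 0) = 0
  z(8, 0) = 8
  z(5.5, 5) = 10.5  ←
  z(2.5, 7) = 9.5
  z(0, 7) = 7
The maximum is at x1 = 5.5, x2 = 5.

x1 = 5.5, x2 = 5, z = 10.5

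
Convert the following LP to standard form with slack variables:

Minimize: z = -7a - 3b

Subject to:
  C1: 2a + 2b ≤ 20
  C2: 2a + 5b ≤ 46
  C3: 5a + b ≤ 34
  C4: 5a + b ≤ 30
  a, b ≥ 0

min z = -7a - 3b

s.t.
  2a + 2b + s1 = 20
  2a + 5b + s2 = 46
  5a + b + s3 = 34
  5a + b + s4 = 30
  a, b, s1, s2, s3, s4 ≥ 0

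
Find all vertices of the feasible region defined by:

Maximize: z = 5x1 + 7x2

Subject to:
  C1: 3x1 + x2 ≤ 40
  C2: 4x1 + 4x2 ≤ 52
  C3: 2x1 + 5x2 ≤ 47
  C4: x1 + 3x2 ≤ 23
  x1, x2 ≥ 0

(0, 0), (13, 0), (8, 5), (0, 7.667)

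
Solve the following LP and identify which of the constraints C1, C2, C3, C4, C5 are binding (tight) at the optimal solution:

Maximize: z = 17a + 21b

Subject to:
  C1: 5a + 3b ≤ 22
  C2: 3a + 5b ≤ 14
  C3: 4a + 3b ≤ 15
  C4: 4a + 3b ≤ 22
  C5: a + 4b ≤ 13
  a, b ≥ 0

At a = 3, b = 1, compute slack b - a·x for each constraint:
  C1: 22 − 18 = 4  (slack)
  C2: 14 − 14 = 0  (binding)
  C3: 15 − 15 = 0  (binding)
  C4: 22 − 15 = 7  (slack)
  C5: 13 − 7 = 6  (slack)

Optimal: a = 3, b = 1
Binding: C2, C3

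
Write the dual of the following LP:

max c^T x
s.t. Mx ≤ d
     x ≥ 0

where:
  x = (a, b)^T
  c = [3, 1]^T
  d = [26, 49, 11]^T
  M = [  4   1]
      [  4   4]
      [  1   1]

Primal max cᵀx s.t. Ax ≤ b, x ≥ 0  →  Dual min bᵀy s.t. Aᵀy ≥ c, y ≥ 0.

Minimize: z = 26y1 + 49y2 + 11y3

Subject to:
  4y1 + 4y2 + y3 ≥ 3
  y1 + 4y2 + y3 ≥ 1
  y1, y2, y3 ≥ 0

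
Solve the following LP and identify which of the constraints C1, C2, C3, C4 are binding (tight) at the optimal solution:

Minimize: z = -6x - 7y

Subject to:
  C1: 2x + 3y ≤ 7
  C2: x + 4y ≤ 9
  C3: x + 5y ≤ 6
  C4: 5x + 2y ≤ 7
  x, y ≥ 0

At x = 1, y = 1, compute slack b - a·x for each constraint:
  C1: 7 − 5 = 2  (slack)
  C2: 9 − 5 = 4  (slack)
  C3: 6 − 6 = 0  (binding)
  C4: 7 − 7 = 0  (binding)

Optimal: x = 1, y = 1
Binding: C3, C4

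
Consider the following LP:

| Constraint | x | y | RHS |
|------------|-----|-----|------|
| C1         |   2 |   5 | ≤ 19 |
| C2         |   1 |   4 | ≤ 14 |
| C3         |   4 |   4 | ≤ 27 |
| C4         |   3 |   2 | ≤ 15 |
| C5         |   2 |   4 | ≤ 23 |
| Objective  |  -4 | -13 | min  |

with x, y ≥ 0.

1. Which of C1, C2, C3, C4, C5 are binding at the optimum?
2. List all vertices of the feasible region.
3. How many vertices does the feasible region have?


1. C1, C2
2. (0, 0), (5, 0), (3.364, 2.455), (2, 3), (0, 3.5)
3. 5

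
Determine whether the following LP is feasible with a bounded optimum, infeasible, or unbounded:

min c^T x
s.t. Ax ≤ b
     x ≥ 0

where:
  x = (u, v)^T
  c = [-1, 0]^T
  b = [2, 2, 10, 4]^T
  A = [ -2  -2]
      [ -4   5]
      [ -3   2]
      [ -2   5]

Unbounded (objective can decrease without bound)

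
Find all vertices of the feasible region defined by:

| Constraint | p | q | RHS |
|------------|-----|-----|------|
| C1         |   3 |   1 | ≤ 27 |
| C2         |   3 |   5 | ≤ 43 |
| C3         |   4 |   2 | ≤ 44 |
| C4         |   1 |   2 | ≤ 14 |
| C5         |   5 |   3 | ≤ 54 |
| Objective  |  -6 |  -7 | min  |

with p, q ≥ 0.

(0, 0), (9, 0), (8, 3), (0, 7)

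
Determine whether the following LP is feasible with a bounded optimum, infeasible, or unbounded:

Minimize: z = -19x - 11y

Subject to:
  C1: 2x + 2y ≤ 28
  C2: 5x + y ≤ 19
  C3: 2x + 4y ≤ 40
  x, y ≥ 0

Feasible with a bounded optimal solution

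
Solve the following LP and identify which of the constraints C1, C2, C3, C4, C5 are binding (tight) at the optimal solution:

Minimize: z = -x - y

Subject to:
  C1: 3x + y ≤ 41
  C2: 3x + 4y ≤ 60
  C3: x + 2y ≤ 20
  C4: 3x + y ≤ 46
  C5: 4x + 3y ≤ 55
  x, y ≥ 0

At x = 10, y = 5, compute slack b - a·x for each constraint:
  C1: 41 − 35 = 6  (slack)
  C2: 60 − 50 = 10  (slack)
  C3: 20 − 20 = 0  (binding)
  C4: 46 − 35 = 11  (slack)
  C5: 55 − 55 = 0  (binding)

Optimal: x = 10, y = 5
Binding: C3, C5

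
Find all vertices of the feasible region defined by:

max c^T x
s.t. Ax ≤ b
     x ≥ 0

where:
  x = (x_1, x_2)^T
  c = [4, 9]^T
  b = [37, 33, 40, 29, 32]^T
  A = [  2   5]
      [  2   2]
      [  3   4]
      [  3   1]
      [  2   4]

(0, 0), (9.667, 0), (8.444, 3.667), (8, 4), (6, 5), (0, 7.4)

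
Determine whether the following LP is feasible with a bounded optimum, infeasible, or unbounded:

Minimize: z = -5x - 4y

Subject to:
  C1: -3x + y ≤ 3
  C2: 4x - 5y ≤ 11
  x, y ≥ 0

Unbounded (objective can decrease without bound)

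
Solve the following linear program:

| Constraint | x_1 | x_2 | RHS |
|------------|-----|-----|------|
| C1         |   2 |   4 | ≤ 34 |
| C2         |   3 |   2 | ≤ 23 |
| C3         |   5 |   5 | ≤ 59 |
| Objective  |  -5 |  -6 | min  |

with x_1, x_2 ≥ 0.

Evaluate the objective at each vertex of the feasible region:
  z(0, 0) = 0
  z(7.667, 0) = -38.33
  z(3, 7) = -57  ←
  z(0, 8.5) = -51
The minimum is at x_1 = 3, x_2 = 7.

x_1 = 3, x_2 = 7, z = -57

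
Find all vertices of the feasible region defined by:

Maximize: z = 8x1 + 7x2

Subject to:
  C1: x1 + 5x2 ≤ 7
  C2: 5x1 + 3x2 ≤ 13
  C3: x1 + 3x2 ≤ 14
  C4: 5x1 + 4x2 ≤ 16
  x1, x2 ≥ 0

(0, 0), (2.6, 0), (2, 1), (0, 1.4)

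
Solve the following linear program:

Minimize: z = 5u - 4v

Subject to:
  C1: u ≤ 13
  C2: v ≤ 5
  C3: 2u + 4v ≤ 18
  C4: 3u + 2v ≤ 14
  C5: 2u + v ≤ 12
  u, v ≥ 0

Evaluate the objective at each vertex of the feasible region:
  z(0, 0) = 0
  z(4.667, 0) = 23.33
  z(2.5, 3.25) = -0.5
  z(0, 4.5) = -18  ←
The minimum is at u = 0, v = 4.5.

u = 0, v = 4.5, z = -18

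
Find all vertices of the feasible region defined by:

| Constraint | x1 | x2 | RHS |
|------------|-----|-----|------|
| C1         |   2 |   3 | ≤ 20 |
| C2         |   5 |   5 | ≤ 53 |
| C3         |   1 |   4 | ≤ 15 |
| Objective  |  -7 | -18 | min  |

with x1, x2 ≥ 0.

(0, 0), (10, 0), (7, 2), (0, 3.75)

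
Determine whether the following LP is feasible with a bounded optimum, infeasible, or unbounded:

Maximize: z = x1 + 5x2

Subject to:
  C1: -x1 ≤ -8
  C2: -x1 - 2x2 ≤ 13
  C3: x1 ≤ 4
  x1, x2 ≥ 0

Infeasible (no feasible solution exists)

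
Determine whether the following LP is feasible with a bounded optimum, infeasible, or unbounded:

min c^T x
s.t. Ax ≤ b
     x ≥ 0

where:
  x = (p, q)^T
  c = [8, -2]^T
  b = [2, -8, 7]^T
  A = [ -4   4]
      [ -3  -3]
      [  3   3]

Infeasible (no feasible solution exists)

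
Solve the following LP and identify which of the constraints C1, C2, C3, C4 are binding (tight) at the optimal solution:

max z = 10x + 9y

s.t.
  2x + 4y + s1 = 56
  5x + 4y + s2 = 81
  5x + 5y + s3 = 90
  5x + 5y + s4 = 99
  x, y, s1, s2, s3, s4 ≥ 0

At x = 9, y = 9, compute slack b - a·x for each constraint:
  C1: 56 − 54 = 2  (slack)
  C2: 81 − 81 = 0  (binding)
  C3: 90 − 90 = 0  (binding)
  C4: 99 − 90 = 9  (slack)

Optimal: x = 9, y = 9
Binding: C2, C3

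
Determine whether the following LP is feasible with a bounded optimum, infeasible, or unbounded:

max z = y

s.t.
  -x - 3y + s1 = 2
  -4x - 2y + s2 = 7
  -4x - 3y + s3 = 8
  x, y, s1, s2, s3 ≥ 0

Unbounded (objective can increase without bound)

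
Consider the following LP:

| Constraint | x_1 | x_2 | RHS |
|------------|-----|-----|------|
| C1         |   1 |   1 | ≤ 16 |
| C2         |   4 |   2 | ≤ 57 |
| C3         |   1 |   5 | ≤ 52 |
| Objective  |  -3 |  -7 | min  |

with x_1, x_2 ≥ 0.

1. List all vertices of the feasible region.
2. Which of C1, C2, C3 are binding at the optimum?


1. (0, 0), (14.25, 0), (12.5, 3.5), (7, 9), (0, 10.4)
2. C1, C3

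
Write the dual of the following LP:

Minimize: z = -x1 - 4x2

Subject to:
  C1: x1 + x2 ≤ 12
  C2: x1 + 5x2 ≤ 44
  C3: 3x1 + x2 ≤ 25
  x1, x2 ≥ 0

Primal min cᵀx s.t. Ax ≤ b, x ≥ 0  →  Dual max −bᵀy s.t. Aᵀy ≥ −c, y ≥ 0.

Maximize: z = -12y1 - 44y2 - 25y3

Subject to:
  y1 + y2 + 3y3 ≥ 1
  y1 + 5y2 + y3 ≥ 4
  y1, y2, y3 ≥ 0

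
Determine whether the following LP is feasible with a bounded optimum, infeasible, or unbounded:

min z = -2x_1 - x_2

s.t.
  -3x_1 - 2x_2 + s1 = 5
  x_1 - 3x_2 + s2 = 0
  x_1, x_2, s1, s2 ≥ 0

Unbounded (objective can decrease without bound)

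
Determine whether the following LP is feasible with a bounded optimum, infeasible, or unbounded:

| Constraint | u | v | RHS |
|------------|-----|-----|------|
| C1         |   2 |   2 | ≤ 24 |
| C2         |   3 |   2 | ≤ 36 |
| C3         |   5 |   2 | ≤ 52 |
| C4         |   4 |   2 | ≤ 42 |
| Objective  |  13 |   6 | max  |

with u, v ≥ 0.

Feasible with a bounded optimal solution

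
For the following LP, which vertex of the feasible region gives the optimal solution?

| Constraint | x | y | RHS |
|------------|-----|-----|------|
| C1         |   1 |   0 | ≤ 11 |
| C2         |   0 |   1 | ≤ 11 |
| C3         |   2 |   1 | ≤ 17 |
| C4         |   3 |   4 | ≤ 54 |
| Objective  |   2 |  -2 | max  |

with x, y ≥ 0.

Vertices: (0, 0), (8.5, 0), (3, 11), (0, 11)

Evaluate the objective at each vertex of the feasible region:
  z(0, 0) = 0
  z(8.5, 0) = 17  ←
  z(3, 11) = -16
  z(0, 11) = -22
The maximum is at x = 8.5, y = 0.

(8.5, 0)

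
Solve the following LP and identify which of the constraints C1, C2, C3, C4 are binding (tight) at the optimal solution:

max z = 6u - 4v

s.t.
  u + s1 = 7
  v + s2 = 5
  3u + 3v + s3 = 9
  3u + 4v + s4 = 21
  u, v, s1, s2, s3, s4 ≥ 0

At u = 3, v = 0, compute slack b - a·x for each constraint:
  C1: 7 − 3 = 4  (slack)
  C2: 5 − 0 = 5  (slack)
  C3: 9 − 9 = 0  (binding)
  C4: 21 − 9 = 12  (slack)

Optimal: u = 3, v = 0
Binding: C3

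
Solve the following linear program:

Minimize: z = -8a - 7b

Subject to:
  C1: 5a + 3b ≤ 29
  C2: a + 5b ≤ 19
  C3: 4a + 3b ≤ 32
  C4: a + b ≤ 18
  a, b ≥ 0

Evaluate the objective at each vertex of the feasible region:
  z(0, 0) = 0
  z(5.8, 0) = -46.4
  z(4, 3) = -53  ←
  z(0, 3.8) = -26.6
The minimum is at a = 4, b = 3.

a = 4, b = 3, z = -53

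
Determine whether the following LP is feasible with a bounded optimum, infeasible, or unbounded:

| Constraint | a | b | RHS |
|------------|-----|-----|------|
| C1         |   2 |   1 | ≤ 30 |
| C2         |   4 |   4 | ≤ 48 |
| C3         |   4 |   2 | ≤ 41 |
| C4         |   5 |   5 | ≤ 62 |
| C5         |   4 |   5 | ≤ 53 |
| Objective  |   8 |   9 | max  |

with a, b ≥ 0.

Feasible with a bounded optimal solution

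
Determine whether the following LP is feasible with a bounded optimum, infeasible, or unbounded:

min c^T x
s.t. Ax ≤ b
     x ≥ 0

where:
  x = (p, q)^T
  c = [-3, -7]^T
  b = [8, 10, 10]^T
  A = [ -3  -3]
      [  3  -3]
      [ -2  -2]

Unbounded (objective can decrease without bound)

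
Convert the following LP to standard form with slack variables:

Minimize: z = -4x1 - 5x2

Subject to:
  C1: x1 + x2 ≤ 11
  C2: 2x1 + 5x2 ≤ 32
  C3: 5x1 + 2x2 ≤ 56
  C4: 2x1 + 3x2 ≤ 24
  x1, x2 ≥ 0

min z = -4x1 - 5x2

s.t.
  x1 + x2 + s1 = 11
  2x1 + 5x2 + s2 = 32
  5x1 + 2x2 + s3 = 56
  2x1 + 3x2 + s4 = 24
  x1, x2, s1, s2, s3, s4 ≥ 0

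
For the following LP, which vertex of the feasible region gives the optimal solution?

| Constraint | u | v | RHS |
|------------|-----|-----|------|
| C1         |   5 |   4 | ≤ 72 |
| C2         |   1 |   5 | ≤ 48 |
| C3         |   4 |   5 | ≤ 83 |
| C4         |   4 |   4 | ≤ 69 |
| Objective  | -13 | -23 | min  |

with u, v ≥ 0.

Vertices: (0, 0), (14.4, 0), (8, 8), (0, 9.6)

Evaluate the objective at each vertex of the feasible region:
  z(0, 0) = 0
  z(14.4, 0) = -187.2
  z(8, 8) = -288  ←
  z(0, 9.6) = -220.8
The minimum is at u = 8, v = 8.

(8, 8)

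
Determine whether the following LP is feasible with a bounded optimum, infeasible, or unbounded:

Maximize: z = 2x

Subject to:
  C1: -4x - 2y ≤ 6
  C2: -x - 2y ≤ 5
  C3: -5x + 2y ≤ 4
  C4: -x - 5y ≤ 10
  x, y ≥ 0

Unbounded (objective can increase without bound)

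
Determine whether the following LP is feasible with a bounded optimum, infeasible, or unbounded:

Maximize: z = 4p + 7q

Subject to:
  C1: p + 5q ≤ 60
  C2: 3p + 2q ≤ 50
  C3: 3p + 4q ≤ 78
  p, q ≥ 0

Feasible with a bounded optimal solution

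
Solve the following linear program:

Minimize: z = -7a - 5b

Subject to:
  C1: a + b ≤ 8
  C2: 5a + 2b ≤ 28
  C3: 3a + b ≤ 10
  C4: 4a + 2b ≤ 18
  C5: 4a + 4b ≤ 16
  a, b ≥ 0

Evaluate the objective at each vertex of the feasible region:
  z(0, 0) = 0
  z(3.333, 0) = -23.33
  z(3, 1) = -26  ←
  z(0, 4) = -20
The minimum is at a = 3, b = 1.

a = 3, b = 1, z = -26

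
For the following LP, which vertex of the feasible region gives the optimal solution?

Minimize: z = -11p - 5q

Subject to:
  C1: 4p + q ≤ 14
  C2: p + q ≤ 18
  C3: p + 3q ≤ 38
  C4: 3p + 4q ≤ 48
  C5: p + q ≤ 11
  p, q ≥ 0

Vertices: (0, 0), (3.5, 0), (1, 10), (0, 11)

Evaluate the objective at each vertex of the feasible region:
  z(0, 0) = 0
  z(3.5, 0) = -38.5
  z(1, 10) = -61  ←
  z(0, 11) = -55
The minimum is at p = 1, q = 10.

(1, 10)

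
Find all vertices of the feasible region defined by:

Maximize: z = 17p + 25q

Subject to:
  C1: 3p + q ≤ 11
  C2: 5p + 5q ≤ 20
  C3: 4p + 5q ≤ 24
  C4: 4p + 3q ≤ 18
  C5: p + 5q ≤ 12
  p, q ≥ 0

(0, 0), (3.667, 0), (3.5, 0.5), (2, 2), (0, 2.4)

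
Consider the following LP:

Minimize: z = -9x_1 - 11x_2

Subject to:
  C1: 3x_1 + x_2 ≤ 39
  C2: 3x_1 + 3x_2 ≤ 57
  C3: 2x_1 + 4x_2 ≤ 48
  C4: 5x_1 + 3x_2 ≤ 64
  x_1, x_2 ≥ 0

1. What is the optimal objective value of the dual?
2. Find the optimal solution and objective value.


1. -160
2. x_1 = 8, x_2 = 8, z = -160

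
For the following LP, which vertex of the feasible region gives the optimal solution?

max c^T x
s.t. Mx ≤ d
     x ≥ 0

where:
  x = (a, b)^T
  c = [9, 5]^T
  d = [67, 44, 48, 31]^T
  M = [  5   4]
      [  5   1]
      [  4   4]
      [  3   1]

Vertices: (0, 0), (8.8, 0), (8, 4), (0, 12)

Evaluate the objective at each vertex of the feasible region:
  z(0, 0) = 0
  z(8.8, 0) = 79.2
  z(8, 4) = 92  ←
  z(0, 12) = 60
The maximum is at a = 8, b = 4.

(8, 4)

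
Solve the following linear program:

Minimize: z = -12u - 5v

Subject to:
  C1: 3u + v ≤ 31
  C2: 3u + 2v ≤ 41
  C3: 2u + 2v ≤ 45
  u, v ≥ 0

Evaluate the objective at each vertex of the feasible region:
  z(0, 0) = 0
  z(10.33, 0) = -124
  z(7, 10) = -134  ←
  z(0, 20.5) = -102.5
The minimum is at u = 7, v = 10.

u = 7, v = 10, z = -134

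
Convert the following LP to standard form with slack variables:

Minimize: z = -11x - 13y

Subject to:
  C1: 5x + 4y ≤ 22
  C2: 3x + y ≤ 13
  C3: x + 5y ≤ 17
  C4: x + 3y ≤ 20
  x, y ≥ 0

min z = -11x - 13y

s.t.
  5x + 4y + s1 = 22
  3x + y + s2 = 13
  x + 5y + s3 = 17
  x + 3y + s4 = 20
  x, y, s1, s2, s3, s4 ≥ 0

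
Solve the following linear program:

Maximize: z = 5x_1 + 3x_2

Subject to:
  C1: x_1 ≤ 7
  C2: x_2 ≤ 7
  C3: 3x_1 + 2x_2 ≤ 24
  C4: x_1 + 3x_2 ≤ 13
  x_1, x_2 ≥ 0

Evaluate the objective at each vertex of the feasible region:
  z(0, 0) = 0
  z(7, 0) = 35
  z(7, 1.5) = 39.5  ←
  z(6.571, 2.143) = 39.29
  z(0, 4.333) = 13
The maximum is at x_1 = 7, x_2 = 1.5.

x_1 = 7, x_2 = 1.5, z = 39.5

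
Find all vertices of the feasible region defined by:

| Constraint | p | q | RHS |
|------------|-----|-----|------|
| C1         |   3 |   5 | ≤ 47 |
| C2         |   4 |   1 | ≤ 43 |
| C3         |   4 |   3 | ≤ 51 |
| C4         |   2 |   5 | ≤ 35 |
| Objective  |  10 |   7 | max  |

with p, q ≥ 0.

(0, 0), (10.75, 0), (10, 3), (0, 7)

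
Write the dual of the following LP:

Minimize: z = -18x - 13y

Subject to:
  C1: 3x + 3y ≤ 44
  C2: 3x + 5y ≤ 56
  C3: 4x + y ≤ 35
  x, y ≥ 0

Primal min cᵀx s.t. Ax ≤ b, x ≥ 0  →  Dual max −bᵀy s.t. Aᵀy ≥ −c, y ≥ 0.

Maximize: z = -44y1 - 56y2 - 35y3

Subject to:
  3y1 + 3y2 + 4y3 ≥ 18
  3y1 + 5y2 + y3 ≥ 13
  y1, y2, y3 ≥ 0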